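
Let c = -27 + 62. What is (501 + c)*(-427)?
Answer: -228872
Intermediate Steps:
c = 35
(501 + c)*(-427) = (501 + 35)*(-427) = 536*(-427) = -228872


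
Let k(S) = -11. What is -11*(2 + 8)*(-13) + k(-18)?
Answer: 1419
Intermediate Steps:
-11*(2 + 8)*(-13) + k(-18) = -11*(2 + 8)*(-13) - 11 = -11*10*(-13) - 11 = -110*(-13) - 11 = 1430 - 11 = 1419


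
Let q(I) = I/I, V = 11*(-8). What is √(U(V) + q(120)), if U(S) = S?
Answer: I*√87 ≈ 9.3274*I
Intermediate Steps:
V = -88
q(I) = 1
√(U(V) + q(120)) = √(-88 + 1) = √(-87) = I*√87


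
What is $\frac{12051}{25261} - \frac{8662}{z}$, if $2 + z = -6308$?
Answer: $\frac{147426296}{79698455} \approx 1.8498$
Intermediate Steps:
$z = -6310$ ($z = -2 - 6308 = -6310$)
$\frac{12051}{25261} - \frac{8662}{z} = \frac{12051}{25261} - \frac{8662}{-6310} = 12051 \cdot \frac{1}{25261} - - \frac{4331}{3155} = \frac{12051}{25261} + \frac{4331}{3155} = \frac{147426296}{79698455}$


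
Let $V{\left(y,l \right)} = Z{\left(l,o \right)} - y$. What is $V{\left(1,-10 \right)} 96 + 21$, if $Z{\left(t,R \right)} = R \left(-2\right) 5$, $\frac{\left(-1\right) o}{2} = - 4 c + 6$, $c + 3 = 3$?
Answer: $11445$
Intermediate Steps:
$c = 0$ ($c = -3 + 3 = 0$)
$o = -12$ ($o = - 2 \left(\left(-4\right) 0 + 6\right) = - 2 \left(0 + 6\right) = \left(-2\right) 6 = -12$)
$Z{\left(t,R \right)} = - 10 R$ ($Z{\left(t,R \right)} = - 2 R 5 = - 10 R$)
$V{\left(y,l \right)} = 120 - y$ ($V{\left(y,l \right)} = \left(-10\right) \left(-12\right) - y = 120 - y$)
$V{\left(1,-10 \right)} 96 + 21 = \left(120 - 1\right) 96 + 21 = 119 \cdot 96 + 21 = 11424 + 21 = 11445$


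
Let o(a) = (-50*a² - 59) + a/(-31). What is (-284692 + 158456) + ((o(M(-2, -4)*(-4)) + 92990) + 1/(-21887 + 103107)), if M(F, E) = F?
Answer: -2964957059/81220 ≈ -36505.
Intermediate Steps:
o(a) = -59 - 50*a² - a/31 (o(a) = (-59 - 50*a²) + a*(-1/31) = (-59 - 50*a²) - a/31 = -59 - 50*a² - a/31)
(-284692 + 158456) + ((o(M(-2, -4)*(-4)) + 92990) + 1/(-21887 + 103107)) = (-284692 + 158456) + (((-59 - 50*(-2*(-4))² - (-2)*(-4)/31) + 92990) + 1/(-21887 + 103107)) = -126236 + (((-59 - 50*8² - 1/31*8) + 92990) + 1/81220) = -126236 + (((-59 - 50*64 - 8/31) + 92990) + 1/81220) = -126236 + (((-59 - 3200 - 8/31) + 92990) + 1/81220) = -126236 + ((-101037/31 + 92990) + 1/81220) = -126236 + (2781653/31 + 1/81220) = -126236 + 7287930861/81220 = -2964957059/81220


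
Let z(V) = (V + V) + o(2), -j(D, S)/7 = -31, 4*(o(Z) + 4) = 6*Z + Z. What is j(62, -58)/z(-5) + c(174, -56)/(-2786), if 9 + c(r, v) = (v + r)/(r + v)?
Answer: -86354/4179 ≈ -20.664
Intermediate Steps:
c(r, v) = -8 (c(r, v) = -9 + (v + r)/(r + v) = -9 + (r + v)/(r + v) = -9 + 1 = -8)
o(Z) = -4 + 7*Z/4 (o(Z) = -4 + (6*Z + Z)/4 = -4 + (7*Z)/4 = -4 + 7*Z/4)
j(D, S) = 217 (j(D, S) = -7*(-31) = 217)
z(V) = -½ + 2*V (z(V) = (V + V) + (-4 + (7/4)*2) = 2*V + (-4 + 7/2) = 2*V - ½ = -½ + 2*V)
j(62, -58)/z(-5) + c(174, -56)/(-2786) = 217/(-½ + 2*(-5)) - 8/(-2786) = 217/(-½ - 10) - 8*(-1/2786) = 217/(-21/2) + 4/1393 = 217*(-2/21) + 4/1393 = -62/3 + 4/1393 = -86354/4179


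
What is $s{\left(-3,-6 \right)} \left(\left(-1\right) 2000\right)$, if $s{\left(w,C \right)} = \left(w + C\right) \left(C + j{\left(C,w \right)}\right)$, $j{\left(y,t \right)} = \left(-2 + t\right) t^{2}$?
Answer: $-918000$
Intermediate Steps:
$j{\left(y,t \right)} = t^{2} \left(-2 + t\right)$
$s{\left(w,C \right)} = \left(C + w\right) \left(C + w^{2} \left(-2 + w\right)\right)$ ($s{\left(w,C \right)} = \left(w + C\right) \left(C + w^{2} \left(-2 + w\right)\right) = \left(C + w\right) \left(C + w^{2} \left(-2 + w\right)\right)$)
$s{\left(-3,-6 \right)} \left(\left(-1\right) 2000\right) = \left(\left(-6\right)^{2} - -18 + \left(-3\right)^{3} \left(-2 - 3\right) - 6 \left(-3\right)^{2} \left(-2 - 3\right)\right) \left(\left(-1\right) 2000\right) = \left(36 + 18 - -135 - 54 \left(-5\right)\right) \left(-2000\right) = \left(36 + 18 + 135 + 270\right) \left(-2000\right) = 459 \left(-2000\right) = -918000$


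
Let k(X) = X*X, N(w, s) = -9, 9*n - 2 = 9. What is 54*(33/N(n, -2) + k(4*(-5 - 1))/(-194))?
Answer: -34758/97 ≈ -358.33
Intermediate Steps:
n = 11/9 (n = 2/9 + (⅑)*9 = 2/9 + 1 = 11/9 ≈ 1.2222)
k(X) = X²
54*(33/N(n, -2) + k(4*(-5 - 1))/(-194)) = 54*(33/(-9) + (4*(-5 - 1))²/(-194)) = 54*(33*(-⅑) + (4*(-6))²*(-1/194)) = 54*(-11/3 + (-24)²*(-1/194)) = 54*(-11/3 + 576*(-1/194)) = 54*(-11/3 - 288/97) = 54*(-1931/291) = -34758/97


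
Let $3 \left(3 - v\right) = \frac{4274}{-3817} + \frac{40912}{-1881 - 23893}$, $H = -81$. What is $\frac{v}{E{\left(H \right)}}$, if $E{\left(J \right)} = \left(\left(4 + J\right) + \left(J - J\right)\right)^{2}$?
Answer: $\frac{191955567}{291645606791} \approx 0.00065818$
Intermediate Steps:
$E{\left(J \right)} = \left(4 + J\right)^{2}$ ($E{\left(J \right)} = \left(\left(4 + J\right) + 0\right)^{2} = \left(4 + J\right)^{2}$)
$v = \frac{191955567}{49189679}$ ($v = 3 - \frac{\frac{4274}{-3817} + \frac{40912}{-1881 - 23893}}{3} = 3 - \frac{4274 \left(- \frac{1}{3817}\right) + \frac{40912}{-1881 - 23893}}{3} = 3 - \frac{- \frac{4274}{3817} + \frac{40912}{-25774}}{3} = 3 - \frac{- \frac{4274}{3817} + 40912 \left(- \frac{1}{25774}\right)}{3} = 3 - \frac{- \frac{4274}{3817} - \frac{20456}{12887}}{3} = 3 - - \frac{44386530}{49189679} = 3 + \frac{44386530}{49189679} = \frac{191955567}{49189679} \approx 3.9024$)
$\frac{v}{E{\left(H \right)}} = \frac{191955567}{49189679 \left(4 - 81\right)^{2}} = \frac{191955567}{49189679 \left(-77\right)^{2}} = \frac{191955567}{49189679 \cdot 5929} = \frac{191955567}{49189679} \cdot \frac{1}{5929} = \frac{191955567}{291645606791}$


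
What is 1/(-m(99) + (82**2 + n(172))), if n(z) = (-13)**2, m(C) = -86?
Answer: 1/6979 ≈ 0.00014329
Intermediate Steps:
n(z) = 169
1/(-m(99) + (82**2 + n(172))) = 1/(-1*(-86) + (82**2 + 169)) = 1/(86 + (6724 + 169)) = 1/(86 + 6893) = 1/6979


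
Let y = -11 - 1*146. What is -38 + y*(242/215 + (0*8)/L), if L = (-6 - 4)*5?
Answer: -46164/215 ≈ -214.72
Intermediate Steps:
L = -50 (L = -10*5 = -50)
y = -157 (y = -11 - 146 = -157)
-38 + y*(242/215 + (0*8)/L) = -38 - 157*(242/215 + (0*8)/(-50)) = -38 - 157*(242*(1/215) + 0*(-1/50)) = -38 - 157*(242/215 + 0) = -38 - 157*242/215 = -38 - 37994/215 = -46164/215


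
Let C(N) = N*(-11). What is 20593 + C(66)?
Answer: 19867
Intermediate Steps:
C(N) = -11*N
20593 + C(66) = 20593 - 11*66 = 20593 - 726 = 19867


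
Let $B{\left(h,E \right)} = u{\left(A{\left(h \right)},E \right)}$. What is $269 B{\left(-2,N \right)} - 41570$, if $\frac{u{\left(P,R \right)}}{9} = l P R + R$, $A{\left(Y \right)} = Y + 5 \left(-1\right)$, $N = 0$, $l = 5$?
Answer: $-41570$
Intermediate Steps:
$A{\left(Y \right)} = -5 + Y$ ($A{\left(Y \right)} = Y - 5 = -5 + Y$)
$u{\left(P,R \right)} = 9 R + 45 P R$ ($u{\left(P,R \right)} = 9 \left(5 P R + R\right) = 9 \left(R + 5 P R\right) = 9 R + 45 P R$)
$B{\left(h,E \right)} = 9 E \left(-24 + 5 h\right)$ ($B{\left(h,E \right)} = 9 E \left(1 + 5 \left(-5 + h\right)\right) = 9 E \left(1 + \left(-25 + 5 h\right)\right) = 9 E \left(-24 + 5 h\right)$)
$269 B{\left(-2,N \right)} - 41570 = 269 \cdot 9 \cdot 0 \left(-24 + 5 \left(-2\right)\right) - 41570 = 269 \cdot 9 \cdot 0 \left(-24 - 10\right) - 41570 = 269 \cdot 9 \cdot 0 \left(-34\right) - 41570 = 269 \cdot 0 - 41570 = 0 - 41570 = -41570$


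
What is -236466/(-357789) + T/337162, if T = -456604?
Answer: -13940089844/20105475803 ≈ -0.69335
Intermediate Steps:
-236466/(-357789) + T/337162 = -236466/(-357789) - 456604/337162 = -236466*(-1/357789) - 456604*1/337162 = 78822/119263 - 228302/168581 = -13940089844/20105475803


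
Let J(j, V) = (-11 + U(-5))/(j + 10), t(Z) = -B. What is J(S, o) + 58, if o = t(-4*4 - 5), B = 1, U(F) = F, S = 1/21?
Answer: 11902/211 ≈ 56.408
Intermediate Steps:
S = 1/21 ≈ 0.047619
t(Z) = -1 (t(Z) = -1*1 = -1)
o = -1
J(j, V) = -16/(10 + j) (J(j, V) = (-11 - 5)/(j + 10) = -16/(10 + j))
J(S, o) + 58 = -16/(10 + 1/21) + 58 = -16/211/21 + 58 = -16*21/211 + 58 = -336/211 + 58 = 11902/211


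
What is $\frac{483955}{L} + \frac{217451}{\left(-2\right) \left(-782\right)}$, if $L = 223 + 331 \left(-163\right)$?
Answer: $\frac{1092673661}{8403372} \approx 130.03$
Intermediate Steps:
$L = -53730$ ($L = 223 - 53953 = -53730$)
$\frac{483955}{L} + \frac{217451}{\left(-2\right) \left(-782\right)} = \frac{483955}{-53730} + \frac{217451}{\left(-2\right) \left(-782\right)} = 483955 \left(- \frac{1}{53730}\right) + \frac{217451}{1564} = - \frac{96791}{10746} + 217451 \cdot \frac{1}{1564} = - \frac{96791}{10746} + \frac{217451}{1564} = \frac{1092673661}{8403372}$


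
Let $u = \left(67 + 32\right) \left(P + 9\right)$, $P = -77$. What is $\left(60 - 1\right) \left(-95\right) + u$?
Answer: $-12337$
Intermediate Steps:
$u = -6732$ ($u = \left(67 + 32\right) \left(-77 + 9\right) = 99 \left(-68\right) = -6732$)
$\left(60 - 1\right) \left(-95\right) + u = \left(60 - 1\right) \left(-95\right) - 6732 = 59 \left(-95\right) - 6732 = -5605 - 6732 = -12337$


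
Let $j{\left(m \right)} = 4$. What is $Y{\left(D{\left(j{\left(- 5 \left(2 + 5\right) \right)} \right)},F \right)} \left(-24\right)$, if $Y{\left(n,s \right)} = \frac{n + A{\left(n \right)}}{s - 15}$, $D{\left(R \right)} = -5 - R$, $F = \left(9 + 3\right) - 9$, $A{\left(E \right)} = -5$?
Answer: $-28$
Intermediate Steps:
$F = 3$ ($F = 12 - 9 = 3$)
$Y{\left(n,s \right)} = \frac{-5 + n}{-15 + s}$ ($Y{\left(n,s \right)} = \frac{n - 5}{s - 15} = \frac{-5 + n}{-15 + s}$)
$Y{\left(D{\left(j{\left(- 5 \left(2 + 5\right) \right)} \right)},F \right)} \left(-24\right) = \frac{-5 - 9}{-15 + 3} \left(-24\right) = \frac{-5 - 9}{-12} \left(-24\right) = - \frac{-5 - 9}{12} \left(-24\right) = \left(- \frac{1}{12}\right) \left(-14\right) \left(-24\right) = \frac{7}{6} \left(-24\right) = -28$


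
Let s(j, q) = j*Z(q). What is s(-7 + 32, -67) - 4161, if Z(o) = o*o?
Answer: 108064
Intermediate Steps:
Z(o) = o²
s(j, q) = j*q²
s(-7 + 32, -67) - 4161 = (-7 + 32)*(-67)² - 4161 = 25*4489 - 4161 = 112225 - 4161 = 108064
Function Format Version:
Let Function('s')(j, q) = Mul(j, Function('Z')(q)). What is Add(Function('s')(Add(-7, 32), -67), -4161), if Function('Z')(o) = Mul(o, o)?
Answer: 108064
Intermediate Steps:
Function('Z')(o) = Pow(o, 2)
Function('s')(j, q) = Mul(j, Pow(q, 2))
Add(Function('s')(Add(-7, 32), -67), -4161) = Add(Mul(Add(-7, 32), Pow(-67, 2)), -4161) = Add(Mul(25, 4489), -4161) = Add(112225, -4161) = 108064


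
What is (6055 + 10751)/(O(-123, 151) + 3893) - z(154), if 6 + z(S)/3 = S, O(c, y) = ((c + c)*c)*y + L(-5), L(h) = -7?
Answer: -1015162965/2286422 ≈ -444.00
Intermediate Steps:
O(c, y) = -7 + 2*y*c² (O(c, y) = ((c + c)*c)*y - 7 = ((2*c)*c)*y - 7 = (2*c²)*y - 7 = 2*y*c² - 7 = -7 + 2*y*c²)
z(S) = -18 + 3*S
(6055 + 10751)/(O(-123, 151) + 3893) - z(154) = (6055 + 10751)/((-7 + 2*151*(-123)²) + 3893) - (-18 + 3*154) = 16806/((-7 + 2*151*15129) + 3893) - (-18 + 462) = 16806/((-7 + 4568958) + 3893) - 1*444 = 16806/(4568951 + 3893) - 444 = 16806/4572844 - 444 = 16806*(1/4572844) - 444 = 8403/2286422 - 444 = -1015162965/2286422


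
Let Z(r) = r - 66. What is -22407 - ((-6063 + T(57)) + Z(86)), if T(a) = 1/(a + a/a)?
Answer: -949113/58 ≈ -16364.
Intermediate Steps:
T(a) = 1/(1 + a) (T(a) = 1/(a + 1) = 1/(1 + a))
Z(r) = -66 + r
-22407 - ((-6063 + T(57)) + Z(86)) = -22407 - ((-6063 + 1/(1 + 57)) + (-66 + 86)) = -22407 - ((-6063 + 1/58) + 20) = -22407 - (-351653/58 + 20) = -22407 - 1*(-350493/58) = -22407 + 350493/58 = -949113/58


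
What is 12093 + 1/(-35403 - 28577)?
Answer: 773710139/63980 ≈ 12093.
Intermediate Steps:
12093 + 1/(-35403 - 28577) = 12093 + 1/(-63980) = 12093 - 1/63980 = 773710139/63980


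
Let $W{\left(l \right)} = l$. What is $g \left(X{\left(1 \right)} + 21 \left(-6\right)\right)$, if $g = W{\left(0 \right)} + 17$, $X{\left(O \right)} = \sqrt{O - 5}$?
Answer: $-2142 + 34 i \approx -2142.0 + 34.0 i$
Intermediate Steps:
$X{\left(O \right)} = \sqrt{-5 + O}$
$g = 17$ ($g = 0 + 17 = 17$)
$g \left(X{\left(1 \right)} + 21 \left(-6\right)\right) = 17 \left(\sqrt{-5 + 1} + 21 \left(-6\right)\right) = 17 \left(\sqrt{-4} - 126\right) = 17 \left(2 i - 126\right) = 17 \left(-126 + 2 i\right) = -2142 + 34 i$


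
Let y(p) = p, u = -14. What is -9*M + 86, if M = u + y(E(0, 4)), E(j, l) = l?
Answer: 176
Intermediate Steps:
M = -10 (M = -14 + 4 = -10)
-9*M + 86 = -9*(-10) + 86 = 90 + 86 = 176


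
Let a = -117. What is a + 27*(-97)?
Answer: -2736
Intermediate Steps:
a + 27*(-97) = -117 + 27*(-97) = -117 - 2619 = -2736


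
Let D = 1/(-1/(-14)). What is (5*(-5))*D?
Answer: -350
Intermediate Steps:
D = 14 (D = 1/(-1*(-1/14)) = 1/(1/14) = 14)
(5*(-5))*D = (5*(-5))*14 = -25*14 = -350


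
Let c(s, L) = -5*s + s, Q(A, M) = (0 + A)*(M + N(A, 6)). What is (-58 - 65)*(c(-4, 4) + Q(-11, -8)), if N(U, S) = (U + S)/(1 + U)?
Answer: -24231/2 ≈ -12116.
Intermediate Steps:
N(U, S) = (S + U)/(1 + U)
Q(A, M) = A*(M + (6 + A)/(1 + A)) (Q(A, M) = (0 + A)*(M + (6 + A)/(1 + A)) = A*(M + (6 + A)/(1 + A)))
c(s, L) = -4*s
(-58 - 65)*(c(-4, 4) + Q(-11, -8)) = (-58 - 65)*(-4*(-4) - 11*(6 - 11 - 8*(1 - 11))/(1 - 11)) = -123*(16 - 11*(6 - 11 - 8*(-10))/(-10)) = -123*(16 - 11*(-⅒)*(6 - 11 + 80)) = -123*(16 - 11*(-⅒)*75) = -123*(16 + 165/2) = -123*197/2 = -24231/2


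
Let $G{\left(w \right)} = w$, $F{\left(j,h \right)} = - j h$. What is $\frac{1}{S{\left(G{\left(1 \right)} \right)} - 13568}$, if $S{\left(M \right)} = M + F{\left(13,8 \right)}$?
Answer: $- \frac{1}{13671} \approx -7.3148 \cdot 10^{-5}$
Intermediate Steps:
$F{\left(j,h \right)} = - h j$
$S{\left(M \right)} = -104 + M$ ($S{\left(M \right)} = M - 8 \cdot 13 = M - 104 = -104 + M$)
$\frac{1}{S{\left(G{\left(1 \right)} \right)} - 13568} = \frac{1}{\left(-104 + 1\right) - 13568} = \frac{1}{-103 - 13568} = \frac{1}{-13671} = - \frac{1}{13671}$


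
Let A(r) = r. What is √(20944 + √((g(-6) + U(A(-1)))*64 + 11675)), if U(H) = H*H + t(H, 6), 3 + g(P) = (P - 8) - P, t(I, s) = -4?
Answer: √(20944 + √10779) ≈ 145.08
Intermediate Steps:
g(P) = -11 (g(P) = -3 + ((P - 8) - P) = -3 + ((-8 + P) - P) = -3 - 8 = -11)
U(H) = -4 + H² (U(H) = H*H - 4 = H² - 4 = -4 + H²)
√(20944 + √((g(-6) + U(A(-1)))*64 + 11675)) = √(20944 + √((-11 + (-4 + (-1)²))*64 + 11675)) = √(20944 + √((-11 + (-4 + 1))*64 + 11675)) = √(20944 + √((-11 - 3)*64 + 11675)) = √(20944 + √(-14*64 + 11675)) = √(20944 + √(-896 + 11675)) = √(20944 + √10779)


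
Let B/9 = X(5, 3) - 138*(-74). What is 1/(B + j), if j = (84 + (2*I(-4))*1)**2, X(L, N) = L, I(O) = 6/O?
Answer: 1/98514 ≈ 1.0151e-5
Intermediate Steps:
j = 6561 (j = (84 + (2*(6/(-4)))*1)**2 = (84 + (2*(6*(-1/4)))*1)**2 = (84 + (2*(-3/2))*1)**2 = (84 - 3*1)**2 = (84 - 3)**2 = 81**2 = 6561)
B = 91953 (B = 9*(5 - 138*(-74)) = 9*(5 + 10212) = 9*10217 = 91953)
1/(B + j) = 1/(91953 + 6561) = 1/98514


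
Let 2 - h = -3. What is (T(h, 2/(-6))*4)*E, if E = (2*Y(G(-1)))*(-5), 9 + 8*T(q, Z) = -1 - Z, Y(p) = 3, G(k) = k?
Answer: 145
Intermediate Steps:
h = 5 (h = 2 - 1*(-3) = 2 + 3 = 5)
T(q, Z) = -5/4 - Z/8 (T(q, Z) = -9/8 + (-1 - Z)/8 = -9/8 + (-⅛ - Z/8) = -5/4 - Z/8)
E = -30 (E = (2*3)*(-5) = 6*(-5) = -30)
(T(h, 2/(-6))*4)*E = ((-5/4 - 1/(4*(-6)))*4)*(-30) = ((-5/4 - (-1)/(4*6))*4)*(-30) = ((-5/4 - ⅛*(-⅓))*4)*(-30) = ((-5/4 + 1/24)*4)*(-30) = -29/24*4*(-30) = -29/6*(-30) = 145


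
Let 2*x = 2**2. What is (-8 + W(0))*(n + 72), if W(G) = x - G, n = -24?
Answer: -288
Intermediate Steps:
x = 2 (x = (1/2)*2**2 = (1/2)*4 = 2)
W(G) = 2 - G
(-8 + W(0))*(n + 72) = (-8 + (2 - 1*0))*(-24 + 72) = (-8 + (2 + 0))*48 = (-8 + 2)*48 = -6*48 = -288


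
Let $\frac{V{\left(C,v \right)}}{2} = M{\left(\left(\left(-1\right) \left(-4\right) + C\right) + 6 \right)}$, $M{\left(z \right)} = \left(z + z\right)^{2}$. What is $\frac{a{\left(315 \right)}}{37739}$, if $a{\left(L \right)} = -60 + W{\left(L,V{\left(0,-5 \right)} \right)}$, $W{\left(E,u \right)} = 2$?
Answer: $- \frac{58}{37739} \approx -0.0015369$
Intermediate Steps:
$M{\left(z \right)} = 4 z^{2}$ ($M{\left(z \right)} = \left(2 z\right)^{2} = 4 z^{2}$)
$V{\left(C,v \right)} = 8 \left(10 + C\right)^{2}$ ($V{\left(C,v \right)} = 2 \cdot 4 \left(\left(\left(-1\right) \left(-4\right) + C\right) + 6\right)^{2} = 2 \cdot 4 \left(\left(4 + C\right) + 6\right)^{2} = 2 \cdot 4 \left(10 + C\right)^{2} = 8 \left(10 + C\right)^{2}$)
$a{\left(L \right)} = -58$ ($a{\left(L \right)} = -60 + 2 = -58$)
$\frac{a{\left(315 \right)}}{37739} = - \frac{58}{37739}$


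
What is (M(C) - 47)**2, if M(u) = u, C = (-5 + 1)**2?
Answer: 961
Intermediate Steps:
C = 16 (C = (-4)**2 = 16)
(M(C) - 47)**2 = (16 - 47)**2 = (-31)**2 = 961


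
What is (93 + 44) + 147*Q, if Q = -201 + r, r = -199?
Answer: -58663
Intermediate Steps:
Q = -400 (Q = -201 - 199 = -400)
(93 + 44) + 147*Q = (93 + 44) + 147*(-400) = 137 - 58800 = -58663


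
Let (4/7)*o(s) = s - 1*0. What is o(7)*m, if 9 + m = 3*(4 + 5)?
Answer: 441/2 ≈ 220.50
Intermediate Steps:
o(s) = 7*s/4 (o(s) = 7*(s - 1*0)/4 = 7*(s + 0)/4 = 7*s/4)
m = 18 (m = -9 + 3*(4 + 5) = -9 + 3*9 = -9 + 27 = 18)
o(7)*m = ((7/4)*7)*18 = (49/4)*18 = 441/2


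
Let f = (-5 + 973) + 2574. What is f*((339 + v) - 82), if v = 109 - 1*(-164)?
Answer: 1877260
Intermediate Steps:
v = 273 (v = 109 + 164 = 273)
f = 3542 (f = 968 + 2574 = 3542)
f*((339 + v) - 82) = 3542*((339 + 273) - 82) = 3542*(612 - 82) = 3542*530 = 1877260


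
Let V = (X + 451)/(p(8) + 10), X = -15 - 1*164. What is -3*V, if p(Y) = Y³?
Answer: -136/87 ≈ -1.5632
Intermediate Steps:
X = -179 (X = -15 - 164 = -179)
V = 136/261 (V = (-179 + 451)/(8³ + 10) = 272/(512 + 10) = 272/522 = 272*(1/522) = 136/261 ≈ 0.52107)
-3*V = -3*136/261 = -136/87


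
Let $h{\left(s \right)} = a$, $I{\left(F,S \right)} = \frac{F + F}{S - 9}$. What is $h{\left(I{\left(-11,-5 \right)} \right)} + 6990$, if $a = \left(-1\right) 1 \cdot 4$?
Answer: $6986$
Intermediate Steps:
$I{\left(F,S \right)} = \frac{2 F}{-9 + S}$
$a = -4$ ($a = \left(-1\right) 4 = -4$)
$h{\left(s \right)} = -4$
$h{\left(I{\left(-11,-5 \right)} \right)} + 6990 = -4 + 6990 = 6986$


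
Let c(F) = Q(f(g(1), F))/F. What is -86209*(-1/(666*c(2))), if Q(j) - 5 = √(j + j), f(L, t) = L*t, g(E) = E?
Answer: 86209/2331 ≈ 36.984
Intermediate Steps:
Q(j) = 5 + √2*√j (Q(j) = 5 + √(j + j) = 5 + √(2*j) = 5 + √2*√j)
c(F) = (5 + √2*√F)/F (c(F) = (5 + √2*√(1*F))/F = (5 + √2*√F)/F)
-86209*(-1/(666*c(2))) = -86209*(-1/(333*(5 + √2*√2))) = -86209*(-1/(333*(5 + 2))) = -86209/((-333*7)) = -86209/((-666*7/2)) = -86209/(-2331) = -86209*(-1/2331) = 86209/2331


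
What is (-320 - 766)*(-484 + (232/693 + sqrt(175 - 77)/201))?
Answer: 121335160/231 - 2534*sqrt(2)/67 ≈ 5.2521e+5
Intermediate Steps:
(-320 - 766)*(-484 + (232/693 + sqrt(175 - 77)/201)) = -1086*(-484 + (232*(1/693) + sqrt(98)*(1/201))) = -1086*(-484 + (232/693 + (7*sqrt(2))*(1/201))) = -1086*(-484 + (232/693 + 7*sqrt(2)/201)) = -1086*(-335180/693 + 7*sqrt(2)/201) = 121335160/231 - 2534*sqrt(2)/67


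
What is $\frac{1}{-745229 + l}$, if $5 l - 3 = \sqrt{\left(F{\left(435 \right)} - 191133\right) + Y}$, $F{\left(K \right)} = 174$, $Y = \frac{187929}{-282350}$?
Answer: $- \frac{5260380968500}{3920185346463166979} - \frac{425 i \sqrt{2107072010634}}{3920185346463166979} \approx -1.3419 \cdot 10^{-6} - 1.5737 \cdot 10^{-10} i$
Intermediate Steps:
$Y = - \frac{187929}{282350}$ ($Y = 187929 \left(- \frac{1}{282350}\right) = - \frac{187929}{282350} \approx -0.66559$)
$l = \frac{3}{5} + \frac{17 i \sqrt{2107072010634}}{282350}$ ($l = \frac{3}{5} + \frac{\sqrt{\left(174 - 191133\right) - \frac{187929}{282350}}}{5} = \frac{3}{5} + \frac{\sqrt{-190959 - \frac{187929}{282350}}}{5} = \frac{3}{5} + \frac{\sqrt{- \frac{53917461579}{282350}}}{5} = \frac{3}{5} + \frac{\frac{17}{56470} i \sqrt{2107072010634}}{5} = \frac{3}{5} + \frac{17 i \sqrt{2107072010634}}{282350} \approx 0.6 + 87.398 i$)
$\frac{1}{-745229 + l} = \frac{1}{-745229 + \left(\frac{3}{5} + \frac{17 i \sqrt{2107072010634}}{282350}\right)} = \frac{1}{- \frac{3726142}{5} + \frac{17 i \sqrt{2107072010634}}{282350}}$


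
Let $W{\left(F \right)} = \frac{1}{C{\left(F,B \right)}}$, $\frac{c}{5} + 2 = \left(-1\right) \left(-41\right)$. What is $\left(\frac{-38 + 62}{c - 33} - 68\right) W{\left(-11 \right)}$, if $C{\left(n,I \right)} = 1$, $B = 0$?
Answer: $- \frac{1832}{27} \approx -67.852$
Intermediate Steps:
$c = 195$ ($c = -10 + 5 \left(\left(-1\right) \left(-41\right)\right) = -10 + 5 \cdot 41 = -10 + 205 = 195$)
$W{\left(F \right)} = 1$ ($W{\left(F \right)} = 1^{-1} = 1$)
$\left(\frac{-38 + 62}{c - 33} - 68\right) W{\left(-11 \right)} = \left(\frac{-38 + 62}{195 - 33} - 68\right) 1 = \left(\frac{24}{162} - 68\right) 1 = \left(24 \cdot \frac{1}{162} - 68\right) 1 = \left(\frac{4}{27} - 68\right) 1 = \left(- \frac{1832}{27}\right) 1 = - \frac{1832}{27}$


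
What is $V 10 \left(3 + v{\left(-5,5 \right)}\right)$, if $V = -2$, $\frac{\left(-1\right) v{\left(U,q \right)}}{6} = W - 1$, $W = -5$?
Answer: $-780$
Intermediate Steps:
$v{\left(U,q \right)} = 36$ ($v{\left(U,q \right)} = - 6 \left(-5 - 1\right) = \left(-6\right) \left(-6\right) = 36$)
$V 10 \left(3 + v{\left(-5,5 \right)}\right) = \left(-2\right) 10 \left(3 + 36\right) = \left(-20\right) 39 = -780$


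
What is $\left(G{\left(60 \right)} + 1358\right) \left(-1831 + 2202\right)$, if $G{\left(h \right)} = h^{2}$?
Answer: $1839418$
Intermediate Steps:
$\left(G{\left(60 \right)} + 1358\right) \left(-1831 + 2202\right) = \left(60^{2} + 1358\right) \left(-1831 + 2202\right) = \left(3600 + 1358\right) 371 = 4958 \cdot 371 = 1839418$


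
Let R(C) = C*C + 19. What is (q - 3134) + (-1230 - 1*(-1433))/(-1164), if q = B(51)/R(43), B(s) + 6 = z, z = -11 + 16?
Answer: -425924971/135897 ≈ -3134.2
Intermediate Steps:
R(C) = 19 + C² (R(C) = C² + 19 = 19 + C²)
z = 5
B(s) = -1 (B(s) = -6 + 5 = -1)
q = -1/1868 (q = -1/(19 + 43²) = -1/(19 + 1849) = -1/1868 ≈ -0.00053533)
(q - 3134) + (-1230 - 1*(-1433))/(-1164) = (-1/1868 - 3134) + (-1230 - 1*(-1433))/(-1164) = -5854313/1868 + (-1230 + 1433)*(-1/1164) = -5854313/1868 + 203*(-1/1164) = -5854313/1868 - 203/1164 = -425924971/135897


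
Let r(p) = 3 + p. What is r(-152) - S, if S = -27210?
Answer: 27061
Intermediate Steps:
r(-152) - S = (3 - 152) - 1*(-27210) = -149 + 27210 = 27061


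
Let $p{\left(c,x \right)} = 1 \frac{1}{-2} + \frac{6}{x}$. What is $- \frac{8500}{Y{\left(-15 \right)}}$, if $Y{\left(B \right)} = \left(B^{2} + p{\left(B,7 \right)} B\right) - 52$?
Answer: $- \frac{119000}{2347} \approx -50.703$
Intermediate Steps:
$p{\left(c,x \right)} = - \frac{1}{2} + \frac{6}{x}$ ($p{\left(c,x \right)} = 1 \left(- \frac{1}{2}\right) + \frac{6}{x} = - \frac{1}{2} + \frac{6}{x}$)
$Y{\left(B \right)} = -52 + B^{2} + \frac{5 B}{14}$ ($Y{\left(B \right)} = \left(B^{2} + \frac{12 - 7}{2 \cdot 7} B\right) - 52 = \left(B^{2} + \frac{1}{2} \cdot \frac{1}{7} \left(12 - 7\right) B\right) - 52 = \left(B^{2} + \frac{1}{2} \cdot \frac{1}{7} \cdot 5 B\right) - 52 = \left(B^{2} + \frac{5 B}{14}\right) - 52 = -52 + B^{2} + \frac{5 B}{14}$)
$- \frac{8500}{Y{\left(-15 \right)}} = - \frac{8500}{-52 + \left(-15\right)^{2} + \frac{5}{14} \left(-15\right)} = - \frac{8500}{-52 + 225 - \frac{75}{14}} = - \frac{8500}{\frac{2347}{14}} = \left(-8500\right) \frac{14}{2347} = - \frac{119000}{2347}$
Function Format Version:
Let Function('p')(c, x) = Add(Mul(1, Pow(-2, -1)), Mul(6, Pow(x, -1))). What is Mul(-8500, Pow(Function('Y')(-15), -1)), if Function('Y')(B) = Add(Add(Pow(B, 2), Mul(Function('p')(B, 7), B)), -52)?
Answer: Rational(-119000, 2347) ≈ -50.703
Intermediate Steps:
Function('p')(c, x) = Add(Rational(-1, 2), Mul(6, Pow(x, -1))) (Function('p')(c, x) = Add(Mul(1, Rational(-1, 2)), Mul(6, Pow(x, -1))) = Add(Rational(-1, 2), Mul(6, Pow(x, -1))))
Function('Y')(B) = Add(-52, Pow(B, 2), Mul(Rational(5, 14), B)) (Function('Y')(B) = Add(Add(Pow(B, 2), Mul(Mul(Rational(1, 2), Pow(7, -1), Add(12, Mul(-1, 7))), B)), -52) = Add(Add(Pow(B, 2), Mul(Mul(Rational(1, 2), Rational(1, 7), Add(12, -7)), B)), -52) = Add(Add(Pow(B, 2), Mul(Mul(Rational(1, 2), Rational(1, 7), 5), B)), -52) = Add(Add(Pow(B, 2), Mul(Rational(5, 14), B)), -52) = Add(-52, Pow(B, 2), Mul(Rational(5, 14), B)))
Mul(-8500, Pow(Function('Y')(-15), -1)) = Mul(-8500, Pow(Add(-52, Pow(-15, 2), Mul(Rational(5, 14), -15)), -1)) = Mul(-8500, Pow(Add(-52, 225, Rational(-75, 14)), -1)) = Mul(-8500, Pow(Rational(2347, 14), -1)) = Mul(-8500, Rational(14, 2347)) = Rational(-119000, 2347)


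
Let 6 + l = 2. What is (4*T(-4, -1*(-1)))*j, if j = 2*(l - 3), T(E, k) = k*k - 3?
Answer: 112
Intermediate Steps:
l = -4 (l = -6 + 2 = -4)
T(E, k) = -3 + k² (T(E, k) = k² - 3 = -3 + k²)
j = -14 (j = 2*(-4 - 3) = 2*(-7) = -14)
(4*T(-4, -1*(-1)))*j = (4*(-3 + (-1*(-1))²))*(-14) = (4*(-3 + 1²))*(-14) = (4*(-3 + 1))*(-14) = (4*(-2))*(-14) = -8*(-14) = 112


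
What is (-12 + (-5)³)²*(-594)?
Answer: -11148786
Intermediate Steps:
(-12 + (-5)³)²*(-594) = (-12 - 125)²*(-594) = (-137)²*(-594) = 18769*(-594) = -11148786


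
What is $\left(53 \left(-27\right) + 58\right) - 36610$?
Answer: $-37983$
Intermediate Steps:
$\left(53 \left(-27\right) + 58\right) - 36610 = \left(-1431 + 58\right) - 36610 = -1373 - 36610 = -37983$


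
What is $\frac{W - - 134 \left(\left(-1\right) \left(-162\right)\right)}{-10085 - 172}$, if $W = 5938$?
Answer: $- \frac{27646}{10257} \approx -2.6953$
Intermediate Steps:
$\frac{W - - 134 \left(\left(-1\right) \left(-162\right)\right)}{-10085 - 172} = \frac{5938 - - 134 \left(\left(-1\right) \left(-162\right)\right)}{-10085 - 172} = \frac{5938 - \left(-134\right) 162}{-10257} = \left(5938 - -21708\right) \left(- \frac{1}{10257}\right) = \left(5938 + 21708\right) \left(- \frac{1}{10257}\right) = 27646 \left(- \frac{1}{10257}\right) = - \frac{27646}{10257}$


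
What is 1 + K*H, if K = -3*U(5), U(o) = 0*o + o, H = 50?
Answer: -749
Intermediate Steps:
U(o) = o (U(o) = 0 + o = o)
K = -15 (K = -3*5 = -15)
1 + K*H = 1 - 15*50 = 1 - 750 = -749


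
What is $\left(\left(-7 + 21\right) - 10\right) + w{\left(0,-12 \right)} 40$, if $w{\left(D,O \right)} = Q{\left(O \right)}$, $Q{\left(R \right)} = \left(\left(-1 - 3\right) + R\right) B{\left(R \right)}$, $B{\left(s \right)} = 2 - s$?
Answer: $-8956$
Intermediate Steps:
$Q{\left(R \right)} = \left(-4 + R\right) \left(2 - R\right)$ ($Q{\left(R \right)} = \left(\left(-1 - 3\right) + R\right) \left(2 - R\right) = \left(-4 + R\right) \left(2 - R\right)$)
$w{\left(D,O \right)} = - \left(-4 + O\right) \left(-2 + O\right)$
$\left(\left(-7 + 21\right) - 10\right) + w{\left(0,-12 \right)} 40 = \left(\left(-7 + 21\right) - 10\right) + - \left(-4 - 12\right) \left(-2 - 12\right) 40 = \left(14 - 10\right) + \left(-1\right) \left(-16\right) \left(-14\right) 40 = 4 - 8960 = -8956$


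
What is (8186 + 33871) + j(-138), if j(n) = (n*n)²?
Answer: 362715993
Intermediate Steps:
j(n) = n⁴ (j(n) = (n²)² = n⁴)
(8186 + 33871) + j(-138) = (8186 + 33871) + (-138)⁴ = 42057 + 362673936 = 362715993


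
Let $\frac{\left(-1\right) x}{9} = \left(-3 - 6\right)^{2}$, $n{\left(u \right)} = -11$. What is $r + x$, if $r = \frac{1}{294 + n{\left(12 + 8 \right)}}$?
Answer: $- \frac{206306}{283} \approx -729.0$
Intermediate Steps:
$r = \frac{1}{283}$ ($r = \frac{1}{294 - 11} = \frac{1}{283} \approx 0.0035336$)
$x = -729$ ($x = - 9 \left(-3 - 6\right)^{2} = - 9 \left(-9\right)^{2} = \left(-9\right) 81 = -729$)
$r + x = \frac{1}{283} - 729 = - \frac{206306}{283}$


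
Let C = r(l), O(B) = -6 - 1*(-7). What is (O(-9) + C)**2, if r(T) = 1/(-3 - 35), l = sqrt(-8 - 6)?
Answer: 1369/1444 ≈ 0.94806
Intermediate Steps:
l = I*sqrt(14) (l = sqrt(-14) = I*sqrt(14) ≈ 3.7417*I)
r(T) = -1/38 (r(T) = 1/(-38) = -1/38)
O(B) = 1 (O(B) = -6 + 7 = 1)
C = -1/38 ≈ -0.026316
(O(-9) + C)**2 = (1 - 1/38)**2 = (37/38)**2 = 1369/1444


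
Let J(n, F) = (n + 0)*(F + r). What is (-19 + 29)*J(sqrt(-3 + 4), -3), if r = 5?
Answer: 20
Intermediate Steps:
J(n, F) = n*(5 + F) (J(n, F) = (n + 0)*(F + 5) = n*(5 + F))
(-19 + 29)*J(sqrt(-3 + 4), -3) = (-19 + 29)*(sqrt(-3 + 4)*(5 - 3)) = 10*(sqrt(1)*2) = 10*(1*2) = 10*2 = 20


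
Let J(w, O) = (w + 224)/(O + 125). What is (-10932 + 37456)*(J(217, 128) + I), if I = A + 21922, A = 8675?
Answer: 205335068568/253 ≈ 8.1160e+8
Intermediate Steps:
J(w, O) = (224 + w)/(125 + O)
I = 30597 (I = 8675 + 21922 = 30597)
(-10932 + 37456)*(J(217, 128) + I) = (-10932 + 37456)*((224 + 217)/(125 + 128) + 30597) = 26524*(441/253 + 30597) = 26524*(7741482/253) = 205335068568/253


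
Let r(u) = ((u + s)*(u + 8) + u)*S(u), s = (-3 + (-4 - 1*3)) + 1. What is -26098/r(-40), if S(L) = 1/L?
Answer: 130490/191 ≈ 683.19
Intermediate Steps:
s = -9 (s = (-3 + (-4 - 3)) + 1 = (-3 - 7) + 1 = -10 + 1 = -9)
r(u) = (u + (-9 + u)*(8 + u))/u (r(u) = ((u - 9)*(u + 8) + u)/u = ((-9 + u)*(8 + u) + u)/u = (u + (-9 + u)*(8 + u))/u)
-26098/r(-40) = -26098/(-40 - 72/(-40)) = -26098/(-40 - 72*(-1/40)) = -26098/(-40 + 9/5) = -26098/(-191/5) = -26098*(-5/191) = 130490/191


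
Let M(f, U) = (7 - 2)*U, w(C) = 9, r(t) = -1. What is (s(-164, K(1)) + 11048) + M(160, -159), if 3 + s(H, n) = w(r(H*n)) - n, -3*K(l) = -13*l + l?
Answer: 10255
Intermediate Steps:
M(f, U) = 5*U
K(l) = 4*l (K(l) = -(-13*l + l)/3 = -(-4)*l = 4*l)
s(H, n) = 6 - n (s(H, n) = -3 + (9 - n) = 6 - n)
(s(-164, K(1)) + 11048) + M(160, -159) = ((6 - 4) + 11048) + 5*(-159) = ((6 - 1*4) + 11048) - 795 = ((6 - 4) + 11048) - 795 = (2 + 11048) - 795 = 11050 - 795 = 10255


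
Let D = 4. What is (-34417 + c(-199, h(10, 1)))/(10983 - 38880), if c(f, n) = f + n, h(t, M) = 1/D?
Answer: 138463/111588 ≈ 1.2408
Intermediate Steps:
h(t, M) = 1/4
(-34417 + c(-199, h(10, 1)))/(10983 - 38880) = (-34417 + (-199 + 1/4))/(10983 - 38880) = (-34417 - 795/4)/(-27897) = -138463/4*(-1/27897) = 138463/111588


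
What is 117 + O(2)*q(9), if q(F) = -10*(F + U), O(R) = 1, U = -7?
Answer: 97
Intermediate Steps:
q(F) = 70 - 10*F (q(F) = -10*(F - 7) = -10*(-7 + F) = 70 - 10*F)
117 + O(2)*q(9) = 117 + 1*(70 - 10*9) = 117 + 1*(70 - 90) = 117 + 1*(-20) = 117 - 20 = 97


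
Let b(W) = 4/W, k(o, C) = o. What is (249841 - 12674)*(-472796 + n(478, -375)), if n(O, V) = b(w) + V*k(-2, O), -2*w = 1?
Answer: -111955631018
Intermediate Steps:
w = -½ (w = -½*1 = -½ ≈ -0.50000)
n(O, V) = -8 - 2*V (n(O, V) = 4/(-½) + V*(-2) = 4*(-2) - 2*V = -8 - 2*V)
(249841 - 12674)*(-472796 + n(478, -375)) = (249841 - 12674)*(-472796 + (-8 - 2*(-375))) = 237167*(-472796 + (-8 + 750)) = 237167*(-472796 + 742) = 237167*(-472054) = -111955631018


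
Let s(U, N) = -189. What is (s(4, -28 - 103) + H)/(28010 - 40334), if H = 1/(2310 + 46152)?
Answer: 9159317/597245688 ≈ 0.015336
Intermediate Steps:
H = 1/48462 ≈ 2.0635e-5
(s(4, -28 - 103) + H)/(28010 - 40334) = (-189 + 1/48462)/(28010 - 40334) = -9159317/48462/(-12324) = -9159317/48462*(-1/12324) = 9159317/597245688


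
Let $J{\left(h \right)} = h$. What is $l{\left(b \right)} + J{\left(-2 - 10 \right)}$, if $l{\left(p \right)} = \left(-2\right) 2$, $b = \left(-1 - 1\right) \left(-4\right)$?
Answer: $-16$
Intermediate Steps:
$b = 8$ ($b = \left(-2\right) \left(-4\right) = 8$)
$l{\left(p \right)} = -4$
$l{\left(b \right)} + J{\left(-2 - 10 \right)} = -4 - 12 = -16$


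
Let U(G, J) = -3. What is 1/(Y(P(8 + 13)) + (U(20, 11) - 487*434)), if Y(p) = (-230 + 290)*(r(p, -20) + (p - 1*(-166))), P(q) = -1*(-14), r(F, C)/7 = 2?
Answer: -1/199721 ≈ -5.0070e-6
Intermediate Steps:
r(F, C) = 14 (r(F, C) = 7*2 = 14)
P(q) = 14
Y(p) = 10800 + 60*p (Y(p) = (-230 + 290)*(14 + (p - 1*(-166))) = 60*(14 + (p + 166)) = 60*(14 + (166 + p)) = 60*(180 + p) = 10800 + 60*p)
1/(Y(P(8 + 13)) + (U(20, 11) - 487*434)) = 1/((10800 + 60*14) + (-3 - 487*434)) = 1/((10800 + 840) + (-3 - 211358)) = 1/(11640 - 211361) = 1/(-199721) = -1/199721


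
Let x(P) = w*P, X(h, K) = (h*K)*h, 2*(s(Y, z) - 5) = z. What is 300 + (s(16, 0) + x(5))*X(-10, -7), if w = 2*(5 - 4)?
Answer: -10200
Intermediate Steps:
s(Y, z) = 5 + z/2
w = 2 (w = 2*1 = 2)
X(h, K) = K*h² (X(h, K) = (K*h)*h = K*h²)
x(P) = 2*P
300 + (s(16, 0) + x(5))*X(-10, -7) = 300 + ((5 + (½)*0) + 2*5)*(-7*(-10)²) = 300 + ((5 + 0) + 10)*(-7*100) = 300 + (5 + 10)*(-700) = 300 + 15*(-700) = 300 - 10500 = -10200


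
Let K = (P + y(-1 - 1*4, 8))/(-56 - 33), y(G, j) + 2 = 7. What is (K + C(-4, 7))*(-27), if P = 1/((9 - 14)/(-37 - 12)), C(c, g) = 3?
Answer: -34047/445 ≈ -76.510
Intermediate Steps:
y(G, j) = 5 (y(G, j) = -2 + 7 = 5)
P = 49/5 (P = 1/(-5/(-49)) = 1/(-5*(-1/49)) = 1/(5/49) = 49/5 ≈ 9.8000)
K = -74/445 (K = (49/5 + 5)/(-56 - 33) = (74/5)/(-89) = (74/5)*(-1/89) = -74/445 ≈ -0.16629)
(K + C(-4, 7))*(-27) = (-74/445 + 3)*(-27) = (1261/445)*(-27) = -34047/445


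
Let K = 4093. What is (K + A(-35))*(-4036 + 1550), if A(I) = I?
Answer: -10088188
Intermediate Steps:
(K + A(-35))*(-4036 + 1550) = (4093 - 35)*(-4036 + 1550) = 4058*(-2486) = -10088188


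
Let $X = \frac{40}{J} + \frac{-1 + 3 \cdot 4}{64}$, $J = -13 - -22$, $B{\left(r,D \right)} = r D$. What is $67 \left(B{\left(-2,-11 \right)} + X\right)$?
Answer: $\frac{1027177}{576} \approx 1783.3$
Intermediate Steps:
$B{\left(r,D \right)} = D r$
$J = 9$ ($J = -13 + 22 = 9$)
$X = \frac{2659}{576}$ ($X = \frac{40}{9} + \frac{-1 + 3 \cdot 4}{64} = 40 \cdot \frac{1}{9} + \left(-1 + 12\right) \frac{1}{64} = \frac{40}{9} + 11 \cdot \frac{1}{64} = \frac{40}{9} + \frac{11}{64} = \frac{2659}{576} \approx 4.6163$)
$67 \left(B{\left(-2,-11 \right)} + X\right) = 67 \left(\left(-11\right) \left(-2\right) + \frac{2659}{576}\right) = 67 \left(22 + \frac{2659}{576}\right) = 67 \cdot \frac{15331}{576} = \frac{1027177}{576}$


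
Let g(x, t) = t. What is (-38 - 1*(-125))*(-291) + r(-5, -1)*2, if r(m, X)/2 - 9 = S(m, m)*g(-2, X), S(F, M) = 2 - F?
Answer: -25309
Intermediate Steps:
r(m, X) = 18 + 2*X*(2 - m) (r(m, X) = 18 + 2*((2 - m)*X) = 18 + 2*(X*(2 - m)) = 18 + 2*X*(2 - m))
(-38 - 1*(-125))*(-291) + r(-5, -1)*2 = (-38 - 1*(-125))*(-291) + (18 - 2*(-1)*(-2 - 5))*2 = (-38 + 125)*(-291) + (18 - 2*(-1)*(-7))*2 = 87*(-291) + (18 - 14)*2 = -25317 + 4*2 = -25317 + 8 = -25309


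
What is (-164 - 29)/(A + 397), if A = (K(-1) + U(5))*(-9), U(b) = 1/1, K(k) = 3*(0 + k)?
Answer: -193/415 ≈ -0.46506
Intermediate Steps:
K(k) = 3*k
U(b) = 1
A = 18 (A = (3*(-1) + 1)*(-9) = (-3 + 1)*(-9) = -2*(-9) = 18)
(-164 - 29)/(A + 397) = (-164 - 29)/(18 + 397) = -193/415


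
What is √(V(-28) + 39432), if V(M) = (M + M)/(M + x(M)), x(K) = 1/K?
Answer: 2*√6075053770/785 ≈ 198.58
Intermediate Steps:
V(M) = 2*M/(M + 1/M) (V(M) = (M + M)/(M + 1/M) = (2*M)/(M + 1/M) = 2*M/(M + 1/M))
√(V(-28) + 39432) = √(2*(-28)²/(1 + (-28)²) + 39432) = √(2*784/(1 + 784) + 39432) = √(2*784/785 + 39432) = √(2*784*(1/785) + 39432) = √(1568/785 + 39432) = √(30955688/785) = 2*√6075053770/785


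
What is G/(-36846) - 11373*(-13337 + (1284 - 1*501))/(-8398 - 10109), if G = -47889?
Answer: -194809698867/25255886 ≈ -7713.4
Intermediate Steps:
G/(-36846) - 11373*(-13337 + (1284 - 1*501))/(-8398 - 10109) = -47889/(-36846) - 11373*(-13337 + (1284 - 1*501))/(-8398 - 10109) = -47889*(-1/36846) - 11373/((-18507/(-13337 + (1284 - 501)))) = 5321/4094 - 11373/((-18507/(-13337 + 783))) = 5321/4094 - 11373/((-18507/(-12554))) = 5321/4094 - 11373/((-18507*(-1/12554))) = 5321/4094 - 11373/18507/12554 = 5321/4094 - 11373*12554/18507 = 5321/4094 - 47592214/6169 = -194809698867/25255886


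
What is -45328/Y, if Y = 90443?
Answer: -45328/90443 ≈ -0.50118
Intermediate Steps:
-45328/Y = -45328/90443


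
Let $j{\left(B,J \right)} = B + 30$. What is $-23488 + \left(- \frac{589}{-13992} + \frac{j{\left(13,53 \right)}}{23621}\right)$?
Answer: $- \frac{7762887677191}{330505032} \approx -23488.0$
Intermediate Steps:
$j{\left(B,J \right)} = 30 + B$
$-23488 + \left(- \frac{589}{-13992} + \frac{j{\left(13,53 \right)}}{23621}\right) = -23488 + \left(- \frac{589}{-13992} + \frac{30 + 13}{23621}\right) = -23488 + \left(\left(-589\right) \left(- \frac{1}{13992}\right) + 43 \cdot \frac{1}{23621}\right) = -23488 + \left(\frac{589}{13992} + \frac{43}{23621}\right) = -23488 + \frac{14514425}{330505032} = - \frac{7762887677191}{330505032}$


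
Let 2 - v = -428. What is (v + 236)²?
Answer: 443556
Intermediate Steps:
v = 430 (v = 2 - 1*(-428) = 2 + 428 = 430)
(v + 236)² = (430 + 236)² = 666² = 443556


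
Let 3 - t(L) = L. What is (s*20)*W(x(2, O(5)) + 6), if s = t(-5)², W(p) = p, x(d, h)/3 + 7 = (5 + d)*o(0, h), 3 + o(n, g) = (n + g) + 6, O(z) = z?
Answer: 195840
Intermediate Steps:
t(L) = 3 - L
o(n, g) = 3 + g + n (o(n, g) = -3 + ((n + g) + 6) = -3 + ((g + n) + 6) = -3 + (6 + g + n) = 3 + g + n)
x(d, h) = -21 + 3*(3 + h)*(5 + d) (x(d, h) = -21 + 3*((5 + d)*(3 + h + 0)) = -21 + 3*((5 + d)*(3 + h)) = -21 + 3*((3 + h)*(5 + d)) = -21 + 3*(3 + h)*(5 + d))
s = 64 (s = (3 - 1*(-5))² = (3 + 5)² = 8² = 64)
(s*20)*W(x(2, O(5)) + 6) = (64*20)*((24 + 15*5 + 3*2*(3 + 5)) + 6) = 1280*((24 + 75 + 3*2*8) + 6) = 1280*((24 + 75 + 48) + 6) = 1280*(147 + 6) = 1280*153 = 195840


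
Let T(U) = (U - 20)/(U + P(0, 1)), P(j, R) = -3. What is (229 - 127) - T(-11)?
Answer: 1397/14 ≈ 99.786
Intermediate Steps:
T(U) = (-20 + U)/(-3 + U) (T(U) = (U - 20)/(U - 3) = (-20 + U)/(-3 + U))
(229 - 127) - T(-11) = (229 - 127) - (-20 - 11)/(-3 - 11) = 102 - (-31)/(-14) = 102 - (-1)*(-31)/14 = 102 - 1*31/14 = 102 - 31/14 = 1397/14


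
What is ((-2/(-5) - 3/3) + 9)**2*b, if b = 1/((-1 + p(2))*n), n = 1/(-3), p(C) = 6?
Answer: -5292/125 ≈ -42.336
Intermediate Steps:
n = -1/3 ≈ -0.33333
b = -3/5 (b = 1/((-1 + 6)*(-1/3)) = 1/(5*(-1/3)) = 1/(-5/3) = -3/5 ≈ -0.60000)
((-2/(-5) - 3/3) + 9)**2*b = ((-2/(-5) - 3/3) + 9)**2*(-3/5) = ((-2*(-1/5) - 3*1/3) + 9)**2*(-3/5) = ((2/5 - 1) + 9)**2*(-3/5) = (-3/5 + 9)**2*(-3/5) = (42/5)**2*(-3/5) = (1764/25)*(-3/5) = -5292/125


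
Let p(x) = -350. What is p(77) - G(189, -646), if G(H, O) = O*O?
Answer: -417666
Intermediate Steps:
G(H, O) = O**2
p(77) - G(189, -646) = -350 - 1*(-646)**2 = -350 - 1*417316 = -350 - 417316 = -417666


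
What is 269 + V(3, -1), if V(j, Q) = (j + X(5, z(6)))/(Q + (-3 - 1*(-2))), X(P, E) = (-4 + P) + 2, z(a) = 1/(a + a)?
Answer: 266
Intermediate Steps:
z(a) = 1/(2*a)
X(P, E) = -2 + P
V(j, Q) = (3 + j)/(-1 + Q) (V(j, Q) = (j + (-2 + 5))/(Q + (-3 - 1*(-2))) = (j + 3)/(Q + (-3 + 2)) = (3 + j)/(Q - 1) = (3 + j)/(-1 + Q))
269 + V(3, -1) = 269 + (3 + 3)/(-1 - 1) = 269 + 6/(-2) = 269 - 1/2*6 = 269 - 3 = 266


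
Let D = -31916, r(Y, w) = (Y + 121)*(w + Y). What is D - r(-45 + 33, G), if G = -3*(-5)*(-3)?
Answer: -25703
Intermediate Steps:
G = -45 (G = 15*(-3) = -45)
r(Y, w) = (121 + Y)*(Y + w)
D - r(-45 + 33, G) = -31916 - ((-45 + 33)² + 121*(-45 + 33) + 121*(-45) + (-45 + 33)*(-45)) = -31916 - ((-12)² + 121*(-12) - 5445 - 12*(-45)) = -31916 - (144 - 1452 - 5445 + 540) = -31916 - 1*(-6213) = -31916 + 6213 = -25703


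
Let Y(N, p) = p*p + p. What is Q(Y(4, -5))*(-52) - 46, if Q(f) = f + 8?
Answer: -1502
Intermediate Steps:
Y(N, p) = p + p**2 (Y(N, p) = p**2 + p = p + p**2)
Q(f) = 8 + f
Q(Y(4, -5))*(-52) - 46 = (8 - 5*(1 - 5))*(-52) - 46 = (8 - 5*(-4))*(-52) - 46 = (8 + 20)*(-52) - 46 = 28*(-52) - 46 = -1456 - 46 = -1502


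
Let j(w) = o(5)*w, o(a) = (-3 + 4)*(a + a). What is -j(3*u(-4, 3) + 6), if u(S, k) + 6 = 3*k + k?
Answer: -240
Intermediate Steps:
u(S, k) = -6 + 4*k (u(S, k) = -6 + (3*k + k) = -6 + 4*k)
o(a) = 2*a (o(a) = 1*(2*a) = 2*a)
j(w) = 10*w (j(w) = (2*5)*w = 10*w)
-j(3*u(-4, 3) + 6) = -10*(3*(-6 + 4*3) + 6) = -10*(3*(-6 + 12) + 6) = -10*(3*6 + 6) = -10*(18 + 6) = -10*24 = -1*240 = -240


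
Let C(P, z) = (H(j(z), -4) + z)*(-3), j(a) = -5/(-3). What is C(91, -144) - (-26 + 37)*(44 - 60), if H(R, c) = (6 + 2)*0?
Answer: 608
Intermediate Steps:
j(a) = 5/3 (j(a) = -5*(-⅓) = 5/3)
H(R, c) = 0 (H(R, c) = 8*0 = 0)
C(P, z) = -3*z (C(P, z) = (0 + z)*(-3) = z*(-3) = -3*z)
C(91, -144) - (-26 + 37)*(44 - 60) = -3*(-144) - (-26 + 37)*(44 - 60) = 432 - 11*(-16) = 432 - 1*(-176) = 432 + 176 = 608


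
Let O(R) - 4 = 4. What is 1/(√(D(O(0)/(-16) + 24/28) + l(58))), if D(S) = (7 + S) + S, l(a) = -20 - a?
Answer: -I*√861/246 ≈ -0.11928*I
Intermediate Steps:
O(R) = 8 (O(R) = 4 + 4 = 8)
D(S) = 7 + 2*S
1/(√(D(O(0)/(-16) + 24/28) + l(58))) = 1/(√((7 + 2*(8/(-16) + 24/28)) + (-20 - 1*58))) = 1/(√((7 + 2*(8*(-1/16) + 24*(1/28))) + (-20 - 58))) = 1/(√((7 + 2*(-½ + 6/7)) - 78)) = 1/(√((7 + 2*(5/14)) - 78)) = 1/(√((7 + 5/7) - 78)) = 1/(√(54/7 - 78)) = 1/(√(-492/7)) = 1/(2*I*√861/7) = -I*√861/246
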